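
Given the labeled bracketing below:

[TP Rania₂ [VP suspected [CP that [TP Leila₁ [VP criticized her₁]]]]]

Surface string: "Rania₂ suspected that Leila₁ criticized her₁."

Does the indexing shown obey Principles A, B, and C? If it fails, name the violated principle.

Principle B

The two coindexed NPs are *Leila₁* and *her₁*.
*her₁* is a pronoun. Its binding domain is the embedded TP, whose subject is Leila₁.
*Leila₁* c-commands it within that domain and carries the same index.
The pronoun is locally bound → Principle B violation.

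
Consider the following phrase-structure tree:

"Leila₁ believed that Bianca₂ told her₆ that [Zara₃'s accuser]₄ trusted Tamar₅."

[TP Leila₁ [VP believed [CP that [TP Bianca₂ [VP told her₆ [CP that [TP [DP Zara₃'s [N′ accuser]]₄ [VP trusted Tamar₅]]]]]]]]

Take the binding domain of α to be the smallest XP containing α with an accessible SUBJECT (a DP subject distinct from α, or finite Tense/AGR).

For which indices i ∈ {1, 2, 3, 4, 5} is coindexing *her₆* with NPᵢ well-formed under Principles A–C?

{1}

*her* is a pronoun, so Principle B applies: it must be free in its binding domain.
Binding domain of *her₆*: the embedded TP, whose subject is Bianca₂.
*Leila₁* c-commands the pronoun but from outside its binding domain, and is not c-commanded by it → coindexation permitted.
*Bianca₂* c-commands the pronoun within its binding domain → coindexation would violate Principle B.
*Zara₃*: the pronoun c-commands this R-expression → coindexation would violate Principle C on *Zara₃*.
*[Zara₃'s accuser]₄*: the pronoun c-commands this R-expression → coindexation would violate Principle C on *[Zara₃'s accuser]₄*.
*Tamar₅*: the pronoun c-commands this R-expression → coindexation would violate Principle C on *Tamar₅*.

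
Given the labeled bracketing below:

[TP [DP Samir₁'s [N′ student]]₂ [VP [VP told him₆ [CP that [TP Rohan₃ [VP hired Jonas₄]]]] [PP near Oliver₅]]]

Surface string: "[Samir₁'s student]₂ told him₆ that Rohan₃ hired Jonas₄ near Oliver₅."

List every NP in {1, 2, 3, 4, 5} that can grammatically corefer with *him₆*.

*him* is a pronoun, so Principle B applies: it must be free in its binding domain.
Binding domain of *him₆*: the matrix TP, whose subject is [Samir₁'s student]₂.
*Samir₁* and the pronoun do not c-command one another → neither Principle B nor Principle C is at stake; coindexation permitted.
*[Samir₁'s student]₂* c-commands the pronoun within its binding domain → coindexation would violate Principle B.
*Rohan₃*: the pronoun c-commands this R-expression → coindexation would violate Principle C on *Rohan₃*.
*Jonas₄*: the pronoun c-commands this R-expression → coindexation would violate Principle C on *Jonas₄*.
*Oliver₅* and the pronoun do not c-command one another → neither Principle B nor Principle C is at stake; coindexation permitted.

{1, 5}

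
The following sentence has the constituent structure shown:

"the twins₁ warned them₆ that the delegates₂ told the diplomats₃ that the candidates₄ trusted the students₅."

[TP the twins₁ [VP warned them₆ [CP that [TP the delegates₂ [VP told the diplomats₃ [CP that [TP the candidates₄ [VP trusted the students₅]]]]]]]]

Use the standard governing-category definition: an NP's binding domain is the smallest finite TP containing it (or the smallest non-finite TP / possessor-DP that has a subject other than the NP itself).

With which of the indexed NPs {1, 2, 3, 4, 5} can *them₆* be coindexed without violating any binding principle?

none

*them* is a pronoun, so Principle B applies: it must be free in its binding domain.
Binding domain of *them₆*: the matrix TP, whose subject is the twins₁.
*the twins₁* c-commands the pronoun within its binding domain → coindexation would violate Principle B.
*the delegates₂*: the pronoun c-commands this R-expression → coindexation would violate Principle C on *the delegates₂*.
*the diplomats₃*: the pronoun c-commands this R-expression → coindexation would violate Principle C on *the diplomats₃*.
*the candidates₄*: the pronoun c-commands this R-expression → coindexation would violate Principle C on *the candidates₄*.
*the students₅*: the pronoun c-commands this R-expression → coindexation would violate Principle C on *the students₅*.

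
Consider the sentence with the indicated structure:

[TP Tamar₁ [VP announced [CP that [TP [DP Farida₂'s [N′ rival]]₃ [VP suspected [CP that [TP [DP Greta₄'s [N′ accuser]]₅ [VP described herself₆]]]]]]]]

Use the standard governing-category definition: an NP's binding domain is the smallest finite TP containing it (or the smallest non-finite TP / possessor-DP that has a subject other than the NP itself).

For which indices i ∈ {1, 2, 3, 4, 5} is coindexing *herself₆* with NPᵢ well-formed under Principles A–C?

{5}

*herself* is an anaphor, so Principle A applies: it must be bound in its binding domain.
Binding domain of *herself₆*: the embedded TP, whose subject is [Greta₄'s accuser]₅.
*Tamar₁* c-commands the anaphor but is outside its binding domain → cannot satisfy Principle A.
*Farida₂* does not c-command the anaphor → cannot bind it.
*[Farida₂'s rival]₃* c-commands the anaphor but is outside its binding domain → cannot satisfy Principle A.
*Greta₄* does not c-command the anaphor → cannot bind it.
*[Greta₄'s accuser]₅* c-commands the anaphor within its binding domain → licit binder.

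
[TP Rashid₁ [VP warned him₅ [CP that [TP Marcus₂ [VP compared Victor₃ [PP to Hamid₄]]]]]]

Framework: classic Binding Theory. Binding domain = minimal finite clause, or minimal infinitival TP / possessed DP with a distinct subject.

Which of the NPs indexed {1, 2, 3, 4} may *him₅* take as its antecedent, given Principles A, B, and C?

none

*him* is a pronoun, so Principle B applies: it must be free in its binding domain.
Binding domain of *him₅*: the matrix TP, whose subject is Rashid₁.
*Rashid₁* c-commands the pronoun within its binding domain → coindexation would violate Principle B.
*Marcus₂*: the pronoun c-commands this R-expression → coindexation would violate Principle C on *Marcus₂*.
*Victor₃*: the pronoun c-commands this R-expression → coindexation would violate Principle C on *Victor₃*.
*Hamid₄*: the pronoun c-commands this R-expression → coindexation would violate Principle C on *Hamid₄*.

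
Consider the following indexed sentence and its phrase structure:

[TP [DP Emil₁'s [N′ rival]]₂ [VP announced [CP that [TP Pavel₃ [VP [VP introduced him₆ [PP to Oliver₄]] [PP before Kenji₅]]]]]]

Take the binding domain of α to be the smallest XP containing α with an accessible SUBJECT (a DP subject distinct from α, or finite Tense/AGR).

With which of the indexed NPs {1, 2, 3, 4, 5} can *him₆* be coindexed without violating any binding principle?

{1, 2, 5}

*him* is a pronoun, so Principle B applies: it must be free in its binding domain.
Binding domain of *him₆*: the embedded TP, whose subject is Pavel₃.
*Emil₁* and the pronoun do not c-command one another → neither Principle B nor Principle C is at stake; coindexation permitted.
*[Emil₁'s rival]₂* c-commands the pronoun but from outside its binding domain, and is not c-commanded by it → coindexation permitted.
*Pavel₃* c-commands the pronoun within its binding domain → coindexation would violate Principle B.
*Oliver₄*: the pronoun c-commands this R-expression → coindexation would violate Principle C on *Oliver₄*.
*Kenji₅* and the pronoun do not c-command one another → neither Principle B nor Principle C is at stake; coindexation permitted.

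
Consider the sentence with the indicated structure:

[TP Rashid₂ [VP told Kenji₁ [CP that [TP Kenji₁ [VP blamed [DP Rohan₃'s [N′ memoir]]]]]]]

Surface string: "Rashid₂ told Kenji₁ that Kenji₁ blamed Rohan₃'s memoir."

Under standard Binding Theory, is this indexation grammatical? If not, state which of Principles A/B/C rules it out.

Principle C

The two coindexed NPs are *Kenji₁* (the lower occurrence) and *Kenji₁* (the higher occurrence).
*Kenji₁* (the lower occurrence) is an R-expression. Principle C requires it to be free everywhere.
*Kenji₁* (the higher occurrence) c-commands it and carries the same index.
The R-expression is bound → Principle C violation.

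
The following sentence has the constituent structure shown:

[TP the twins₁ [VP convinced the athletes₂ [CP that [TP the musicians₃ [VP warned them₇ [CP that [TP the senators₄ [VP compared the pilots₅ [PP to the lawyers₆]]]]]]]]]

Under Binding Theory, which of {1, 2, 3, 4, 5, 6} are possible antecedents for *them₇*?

*them* is a pronoun, so Principle B applies: it must be free in its binding domain.
Binding domain of *them₇*: the embedded TP, whose subject is the musicians₃.
*the twins₁* c-commands the pronoun but from outside its binding domain, and is not c-commanded by it → coindexation permitted.
*the athletes₂* c-commands the pronoun but from outside its binding domain, and is not c-commanded by it → coindexation permitted.
*the musicians₃* c-commands the pronoun within its binding domain → coindexation would violate Principle B.
*the senators₄*: the pronoun c-commands this R-expression → coindexation would violate Principle C on *the senators₄*.
*the pilots₅*: the pronoun c-commands this R-expression → coindexation would violate Principle C on *the pilots₅*.
*the lawyers₆*: the pronoun c-commands this R-expression → coindexation would violate Principle C on *the lawyers₆*.

{1, 2}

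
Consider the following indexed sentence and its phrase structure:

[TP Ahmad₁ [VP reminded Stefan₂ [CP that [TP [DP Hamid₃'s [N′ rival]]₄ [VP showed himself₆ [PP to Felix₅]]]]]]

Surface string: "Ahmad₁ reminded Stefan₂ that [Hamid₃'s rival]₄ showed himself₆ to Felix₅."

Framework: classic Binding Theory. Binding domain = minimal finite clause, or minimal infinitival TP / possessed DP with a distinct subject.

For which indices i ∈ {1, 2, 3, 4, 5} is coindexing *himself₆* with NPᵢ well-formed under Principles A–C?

{4}

*himself* is an anaphor, so Principle A applies: it must be bound in its binding domain.
Binding domain of *himself₆*: the embedded TP, whose subject is [Hamid₃'s rival]₄.
*Ahmad₁* c-commands the anaphor but is outside its binding domain → cannot satisfy Principle A.
*Stefan₂* c-commands the anaphor but is outside its binding domain → cannot satisfy Principle A.
*Hamid₃* does not c-command the anaphor → cannot bind it.
*[Hamid₃'s rival]₄* c-commands the anaphor within its binding domain → licit binder.
*Felix₅* does not c-command the anaphor → cannot bind it.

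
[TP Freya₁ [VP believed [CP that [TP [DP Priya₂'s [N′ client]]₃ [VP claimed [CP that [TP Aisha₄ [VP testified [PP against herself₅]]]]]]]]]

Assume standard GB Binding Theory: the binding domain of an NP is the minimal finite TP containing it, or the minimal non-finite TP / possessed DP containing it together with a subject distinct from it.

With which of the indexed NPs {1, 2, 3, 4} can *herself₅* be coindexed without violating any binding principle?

*herself* is an anaphor, so Principle A applies: it must be bound in its binding domain.
Binding domain of *herself₅*: the embedded TP, whose subject is Aisha₄.
*Freya₁* c-commands the anaphor but is outside its binding domain → cannot satisfy Principle A.
*Priya₂* does not c-command the anaphor → cannot bind it.
*[Priya₂'s client]₃* c-commands the anaphor but is outside its binding domain → cannot satisfy Principle A.
*Aisha₄* c-commands the anaphor within its binding domain → licit binder.

{4}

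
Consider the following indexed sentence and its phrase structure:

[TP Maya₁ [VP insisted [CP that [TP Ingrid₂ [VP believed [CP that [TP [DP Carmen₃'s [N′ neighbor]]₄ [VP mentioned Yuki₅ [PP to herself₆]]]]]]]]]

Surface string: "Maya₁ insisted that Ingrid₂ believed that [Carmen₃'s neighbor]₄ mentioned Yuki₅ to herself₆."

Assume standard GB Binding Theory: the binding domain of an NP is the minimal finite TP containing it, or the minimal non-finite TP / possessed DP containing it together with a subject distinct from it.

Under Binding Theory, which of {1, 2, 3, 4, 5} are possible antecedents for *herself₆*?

{4, 5}

*herself* is an anaphor, so Principle A applies: it must be bound in its binding domain.
Binding domain of *herself₆*: the embedded TP, whose subject is [Carmen₃'s neighbor]₄.
*Maya₁* c-commands the anaphor but is outside its binding domain → cannot satisfy Principle A.
*Ingrid₂* c-commands the anaphor but is outside its binding domain → cannot satisfy Principle A.
*Carmen₃* does not c-command the anaphor → cannot bind it.
*[Carmen₃'s neighbor]₄* c-commands the anaphor within its binding domain → licit binder.
*Yuki₅* c-commands the anaphor within its binding domain → licit binder.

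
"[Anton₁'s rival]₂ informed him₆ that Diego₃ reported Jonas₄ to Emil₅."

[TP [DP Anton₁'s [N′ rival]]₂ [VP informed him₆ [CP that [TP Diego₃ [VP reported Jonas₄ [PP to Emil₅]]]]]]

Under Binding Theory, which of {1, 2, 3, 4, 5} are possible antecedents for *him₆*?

*him* is a pronoun, so Principle B applies: it must be free in its binding domain.
Binding domain of *him₆*: the matrix TP, whose subject is [Anton₁'s rival]₂.
*Anton₁* and the pronoun do not c-command one another → neither Principle B nor Principle C is at stake; coindexation permitted.
*[Anton₁'s rival]₂* c-commands the pronoun within its binding domain → coindexation would violate Principle B.
*Diego₃*: the pronoun c-commands this R-expression → coindexation would violate Principle C on *Diego₃*.
*Jonas₄*: the pronoun c-commands this R-expression → coindexation would violate Principle C on *Jonas₄*.
*Emil₅*: the pronoun c-commands this R-expression → coindexation would violate Principle C on *Emil₅*.

{1}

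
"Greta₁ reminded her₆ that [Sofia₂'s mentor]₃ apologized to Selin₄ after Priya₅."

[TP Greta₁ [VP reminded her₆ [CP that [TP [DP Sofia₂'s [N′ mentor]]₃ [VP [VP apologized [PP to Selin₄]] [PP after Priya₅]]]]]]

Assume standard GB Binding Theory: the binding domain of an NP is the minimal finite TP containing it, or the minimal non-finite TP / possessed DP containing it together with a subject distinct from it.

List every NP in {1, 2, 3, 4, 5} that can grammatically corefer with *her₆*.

*her* is a pronoun, so Principle B applies: it must be free in its binding domain.
Binding domain of *her₆*: the matrix TP, whose subject is Greta₁.
*Greta₁* c-commands the pronoun within its binding domain → coindexation would violate Principle B.
*Sofia₂*: the pronoun c-commands this R-expression → coindexation would violate Principle C on *Sofia₂*.
*[Sofia₂'s mentor]₃*: the pronoun c-commands this R-expression → coindexation would violate Principle C on *[Sofia₂'s mentor]₃*.
*Selin₄*: the pronoun c-commands this R-expression → coindexation would violate Principle C on *Selin₄*.
*Priya₅*: the pronoun c-commands this R-expression → coindexation would violate Principle C on *Priya₅*.

none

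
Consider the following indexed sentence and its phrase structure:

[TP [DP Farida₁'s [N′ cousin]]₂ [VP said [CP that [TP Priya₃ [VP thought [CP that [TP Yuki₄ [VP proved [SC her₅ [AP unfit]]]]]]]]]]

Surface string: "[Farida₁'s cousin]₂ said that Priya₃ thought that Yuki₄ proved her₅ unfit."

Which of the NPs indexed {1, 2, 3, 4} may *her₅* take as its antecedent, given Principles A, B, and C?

*her* is a pronoun, so Principle B applies: it must be free in its binding domain.
Binding domain of *her₅*: the embedded TP, whose subject is Yuki₄.
*Farida₁* and the pronoun do not c-command one another → neither Principle B nor Principle C is at stake; coindexation permitted.
*[Farida₁'s cousin]₂* c-commands the pronoun but from outside its binding domain, and is not c-commanded by it → coindexation permitted.
*Priya₃* c-commands the pronoun but from outside its binding domain, and is not c-commanded by it → coindexation permitted.
*Yuki₄* c-commands the pronoun within its binding domain → coindexation would violate Principle B.

{1, 2, 3}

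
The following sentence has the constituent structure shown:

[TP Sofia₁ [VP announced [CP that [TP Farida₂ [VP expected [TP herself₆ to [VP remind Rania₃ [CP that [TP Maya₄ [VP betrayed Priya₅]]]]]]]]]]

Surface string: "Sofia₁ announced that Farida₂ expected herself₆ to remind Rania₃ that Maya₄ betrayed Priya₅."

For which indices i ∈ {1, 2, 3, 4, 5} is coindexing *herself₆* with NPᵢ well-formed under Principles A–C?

*herself* is an anaphor, so Principle A applies: it must be bound in its binding domain.
Binding domain of *herself₆*: the embedded TP, whose subject is Farida₂.
*Sofia₁* c-commands the anaphor but is outside its binding domain → cannot satisfy Principle A.
*Farida₂* c-commands the anaphor within its binding domain → licit binder.
*Rania₃* does not c-command the anaphor → cannot bind it.
*Maya₄* does not c-command the anaphor → cannot bind it.
*Priya₅* does not c-command the anaphor → cannot bind it.

{2}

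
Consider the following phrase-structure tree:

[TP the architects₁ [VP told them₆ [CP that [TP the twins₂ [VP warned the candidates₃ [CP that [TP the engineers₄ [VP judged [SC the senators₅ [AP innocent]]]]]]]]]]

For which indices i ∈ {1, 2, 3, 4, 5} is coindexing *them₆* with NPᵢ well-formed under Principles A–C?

*them* is a pronoun, so Principle B applies: it must be free in its binding domain.
Binding domain of *them₆*: the matrix TP, whose subject is the architects₁.
*the architects₁* c-commands the pronoun within its binding domain → coindexation would violate Principle B.
*the twins₂*: the pronoun c-commands this R-expression → coindexation would violate Principle C on *the twins₂*.
*the candidates₃*: the pronoun c-commands this R-expression → coindexation would violate Principle C on *the candidates₃*.
*the engineers₄*: the pronoun c-commands this R-expression → coindexation would violate Principle C on *the engineers₄*.
*the senators₅*: the pronoun c-commands this R-expression → coindexation would violate Principle C on *the senators₅*.

none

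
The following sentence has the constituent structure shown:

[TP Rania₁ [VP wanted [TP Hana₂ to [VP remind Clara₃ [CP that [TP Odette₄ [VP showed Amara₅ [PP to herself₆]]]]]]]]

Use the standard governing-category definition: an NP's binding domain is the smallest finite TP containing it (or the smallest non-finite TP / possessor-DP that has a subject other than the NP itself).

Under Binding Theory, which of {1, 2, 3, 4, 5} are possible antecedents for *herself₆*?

*herself* is an anaphor, so Principle A applies: it must be bound in its binding domain.
Binding domain of *herself₆*: the embedded TP, whose subject is Odette₄.
*Rania₁* c-commands the anaphor but is outside its binding domain → cannot satisfy Principle A.
*Hana₂* c-commands the anaphor but is outside its binding domain → cannot satisfy Principle A.
*Clara₃* c-commands the anaphor but is outside its binding domain → cannot satisfy Principle A.
*Odette₄* c-commands the anaphor within its binding domain → licit binder.
*Amara₅* c-commands the anaphor within its binding domain → licit binder.

{4, 5}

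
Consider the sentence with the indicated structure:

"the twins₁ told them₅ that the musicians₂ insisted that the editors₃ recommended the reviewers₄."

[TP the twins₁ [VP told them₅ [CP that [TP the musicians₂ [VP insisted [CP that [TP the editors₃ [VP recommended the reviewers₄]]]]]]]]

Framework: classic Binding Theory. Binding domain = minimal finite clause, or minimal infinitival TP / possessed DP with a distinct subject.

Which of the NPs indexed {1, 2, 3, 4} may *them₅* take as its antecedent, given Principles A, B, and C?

none

*them* is a pronoun, so Principle B applies: it must be free in its binding domain.
Binding domain of *them₅*: the matrix TP, whose subject is the twins₁.
*the twins₁* c-commands the pronoun within its binding domain → coindexation would violate Principle B.
*the musicians₂*: the pronoun c-commands this R-expression → coindexation would violate Principle C on *the musicians₂*.
*the editors₃*: the pronoun c-commands this R-expression → coindexation would violate Principle C on *the editors₃*.
*the reviewers₄*: the pronoun c-commands this R-expression → coindexation would violate Principle C on *the reviewers₄*.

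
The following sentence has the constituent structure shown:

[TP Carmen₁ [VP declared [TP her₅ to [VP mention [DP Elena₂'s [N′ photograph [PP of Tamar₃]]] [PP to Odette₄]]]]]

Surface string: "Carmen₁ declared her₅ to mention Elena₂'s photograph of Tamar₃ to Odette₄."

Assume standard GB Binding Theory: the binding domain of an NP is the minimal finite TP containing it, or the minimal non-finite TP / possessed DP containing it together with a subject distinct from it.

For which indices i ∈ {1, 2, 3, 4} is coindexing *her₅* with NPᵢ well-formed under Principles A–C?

none

*her* is a pronoun, so Principle B applies: it must be free in its binding domain.
Binding domain of *her₅*: the matrix TP, whose subject is Carmen₁.
*Carmen₁* c-commands the pronoun within its binding domain → coindexation would violate Principle B.
*Elena₂*: the pronoun c-commands this R-expression → coindexation would violate Principle C on *Elena₂*.
*Tamar₃*: the pronoun c-commands this R-expression → coindexation would violate Principle C on *Tamar₃*.
*Odette₄*: the pronoun c-commands this R-expression → coindexation would violate Principle C on *Odette₄*.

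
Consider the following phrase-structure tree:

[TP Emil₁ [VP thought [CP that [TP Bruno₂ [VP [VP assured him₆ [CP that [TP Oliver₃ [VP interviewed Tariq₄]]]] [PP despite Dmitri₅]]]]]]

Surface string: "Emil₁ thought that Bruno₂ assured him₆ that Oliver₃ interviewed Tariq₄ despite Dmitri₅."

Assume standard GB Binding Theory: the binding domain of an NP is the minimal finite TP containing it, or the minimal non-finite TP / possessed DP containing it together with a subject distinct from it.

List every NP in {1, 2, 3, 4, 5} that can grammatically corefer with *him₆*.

{1, 5}

*him* is a pronoun, so Principle B applies: it must be free in its binding domain.
Binding domain of *him₆*: the embedded TP, whose subject is Bruno₂.
*Emil₁* c-commands the pronoun but from outside its binding domain, and is not c-commanded by it → coindexation permitted.
*Bruno₂* c-commands the pronoun within its binding domain → coindexation would violate Principle B.
*Oliver₃*: the pronoun c-commands this R-expression → coindexation would violate Principle C on *Oliver₃*.
*Tariq₄*: the pronoun c-commands this R-expression → coindexation would violate Principle C on *Tariq₄*.
*Dmitri₅* and the pronoun do not c-command one another → neither Principle B nor Principle C is at stake; coindexation permitted.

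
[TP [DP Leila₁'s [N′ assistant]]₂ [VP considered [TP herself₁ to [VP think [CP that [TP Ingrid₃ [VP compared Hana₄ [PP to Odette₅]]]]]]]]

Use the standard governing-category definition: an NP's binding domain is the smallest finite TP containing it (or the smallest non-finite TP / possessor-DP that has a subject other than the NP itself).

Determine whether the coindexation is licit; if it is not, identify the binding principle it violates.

The two coindexed NPs are *Leila₁* and *herself₁*.
*herself₁* is an anaphor. Principle A requires it to be bound within its binding domain — the matrix TP, whose subject is [Leila₁'s assistant]₂.
Within that domain it is c-commanded by *[Leila₁'s assistant]₂*, which does not share its index.
*Leila₁* does not c-command the anaphor at all.
The anaphor is unbound in its domain → Principle A violation.

Principle A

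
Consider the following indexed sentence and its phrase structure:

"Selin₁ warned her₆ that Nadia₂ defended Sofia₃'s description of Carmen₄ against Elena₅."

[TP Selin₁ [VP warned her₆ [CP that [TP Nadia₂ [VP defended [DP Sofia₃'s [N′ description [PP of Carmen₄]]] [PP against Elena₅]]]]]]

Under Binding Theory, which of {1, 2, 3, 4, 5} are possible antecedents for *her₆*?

*her* is a pronoun, so Principle B applies: it must be free in its binding domain.
Binding domain of *her₆*: the matrix TP, whose subject is Selin₁.
*Selin₁* c-commands the pronoun within its binding domain → coindexation would violate Principle B.
*Nadia₂*: the pronoun c-commands this R-expression → coindexation would violate Principle C on *Nadia₂*.
*Sofia₃*: the pronoun c-commands this R-expression → coindexation would violate Principle C on *Sofia₃*.
*Carmen₄*: the pronoun c-commands this R-expression → coindexation would violate Principle C on *Carmen₄*.
*Elena₅*: the pronoun c-commands this R-expression → coindexation would violate Principle C on *Elena₅*.

none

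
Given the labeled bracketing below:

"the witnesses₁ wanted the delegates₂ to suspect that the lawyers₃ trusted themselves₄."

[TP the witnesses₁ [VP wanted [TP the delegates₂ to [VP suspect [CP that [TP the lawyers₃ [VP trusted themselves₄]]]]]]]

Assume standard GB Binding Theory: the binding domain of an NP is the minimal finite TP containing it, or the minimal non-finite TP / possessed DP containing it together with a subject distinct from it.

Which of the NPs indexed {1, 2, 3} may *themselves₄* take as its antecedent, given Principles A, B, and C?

{3}

*themselves* is an anaphor, so Principle A applies: it must be bound in its binding domain.
Binding domain of *themselves₄*: the embedded TP, whose subject is the lawyers₃.
*the witnesses₁* c-commands the anaphor but is outside its binding domain → cannot satisfy Principle A.
*the delegates₂* c-commands the anaphor but is outside its binding domain → cannot satisfy Principle A.
*the lawyers₃* c-commands the anaphor within its binding domain → licit binder.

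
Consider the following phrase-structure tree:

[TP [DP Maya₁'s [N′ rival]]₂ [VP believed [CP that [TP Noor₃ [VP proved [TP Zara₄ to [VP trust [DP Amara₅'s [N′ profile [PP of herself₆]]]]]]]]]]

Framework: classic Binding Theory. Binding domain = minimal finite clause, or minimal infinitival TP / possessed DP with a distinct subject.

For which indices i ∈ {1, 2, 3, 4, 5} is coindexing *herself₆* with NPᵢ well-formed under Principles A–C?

*herself* is an anaphor, so Principle A applies: it must be bound in its binding domain.
Binding domain of *herself₆*: the possessed DP, whose subject is Amara₅.
*Maya₁* does not c-command the anaphor → cannot bind it.
*[Maya₁'s rival]₂* c-commands the anaphor but is outside its binding domain → cannot satisfy Principle A.
*Noor₃* c-commands the anaphor but is outside its binding domain → cannot satisfy Principle A.
*Zara₄* c-commands the anaphor but is outside its binding domain → cannot satisfy Principle A.
*Amara₅* c-commands the anaphor within its binding domain → licit binder.

{5}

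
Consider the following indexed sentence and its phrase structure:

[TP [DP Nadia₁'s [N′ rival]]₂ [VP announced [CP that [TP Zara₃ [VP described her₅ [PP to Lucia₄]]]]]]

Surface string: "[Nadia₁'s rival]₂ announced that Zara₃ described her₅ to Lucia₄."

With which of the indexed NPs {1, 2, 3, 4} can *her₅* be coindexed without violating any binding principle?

*her* is a pronoun, so Principle B applies: it must be free in its binding domain.
Binding domain of *her₅*: the embedded TP, whose subject is Zara₃.
*Nadia₁* and the pronoun do not c-command one another → neither Principle B nor Principle C is at stake; coindexation permitted.
*[Nadia₁'s rival]₂* c-commands the pronoun but from outside its binding domain, and is not c-commanded by it → coindexation permitted.
*Zara₃* c-commands the pronoun within its binding domain → coindexation would violate Principle B.
*Lucia₄*: the pronoun c-commands this R-expression → coindexation would violate Principle C on *Lucia₄*.

{1, 2}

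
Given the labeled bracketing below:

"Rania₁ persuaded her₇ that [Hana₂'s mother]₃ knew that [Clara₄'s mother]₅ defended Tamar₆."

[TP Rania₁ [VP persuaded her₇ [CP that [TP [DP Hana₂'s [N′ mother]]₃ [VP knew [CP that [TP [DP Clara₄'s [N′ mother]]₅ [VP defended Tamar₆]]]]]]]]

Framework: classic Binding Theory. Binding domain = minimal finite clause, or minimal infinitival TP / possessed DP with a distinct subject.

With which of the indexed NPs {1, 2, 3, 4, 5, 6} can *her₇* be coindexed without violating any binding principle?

none

*her* is a pronoun, so Principle B applies: it must be free in its binding domain.
Binding domain of *her₇*: the matrix TP, whose subject is Rania₁.
*Rania₁* c-commands the pronoun within its binding domain → coindexation would violate Principle B.
*Hana₂*: the pronoun c-commands this R-expression → coindexation would violate Principle C on *Hana₂*.
*[Hana₂'s mother]₃*: the pronoun c-commands this R-expression → coindexation would violate Principle C on *[Hana₂'s mother]₃*.
*Clara₄*: the pronoun c-commands this R-expression → coindexation would violate Principle C on *Clara₄*.
*[Clara₄'s mother]₅*: the pronoun c-commands this R-expression → coindexation would violate Principle C on *[Clara₄'s mother]₅*.
*Tamar₆*: the pronoun c-commands this R-expression → coindexation would violate Principle C on *Tamar₆*.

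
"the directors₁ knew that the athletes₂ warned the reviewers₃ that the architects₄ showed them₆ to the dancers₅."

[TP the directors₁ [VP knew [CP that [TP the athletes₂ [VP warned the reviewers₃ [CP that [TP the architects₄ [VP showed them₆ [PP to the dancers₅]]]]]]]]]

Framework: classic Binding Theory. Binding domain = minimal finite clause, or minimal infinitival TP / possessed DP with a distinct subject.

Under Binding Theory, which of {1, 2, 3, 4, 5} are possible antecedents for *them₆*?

{1, 2, 3}

*them* is a pronoun, so Principle B applies: it must be free in its binding domain.
Binding domain of *them₆*: the embedded TP, whose subject is the architects₄.
*the directors₁* c-commands the pronoun but from outside its binding domain, and is not c-commanded by it → coindexation permitted.
*the athletes₂* c-commands the pronoun but from outside its binding domain, and is not c-commanded by it → coindexation permitted.
*the reviewers₃* c-commands the pronoun but from outside its binding domain, and is not c-commanded by it → coindexation permitted.
*the architects₄* c-commands the pronoun within its binding domain → coindexation would violate Principle B.
*the dancers₅*: the pronoun c-commands this R-expression → coindexation would violate Principle C on *the dancers₅*.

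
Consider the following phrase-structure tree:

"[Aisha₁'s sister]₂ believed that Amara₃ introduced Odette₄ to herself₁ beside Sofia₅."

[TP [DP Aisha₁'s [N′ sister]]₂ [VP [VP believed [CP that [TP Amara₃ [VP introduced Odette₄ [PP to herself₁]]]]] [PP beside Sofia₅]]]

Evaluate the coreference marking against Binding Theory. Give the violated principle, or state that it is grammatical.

The two coindexed NPs are *Aisha₁* and *herself₁*.
*herself₁* is an anaphor. Principle A requires it to be bound within its binding domain — the embedded TP, whose subject is Amara₃.
Within that domain it is c-commanded by *Amara₃*, *Odette₄*, none of which share its index.
*Aisha₁* does not c-command the anaphor at all.
The anaphor is unbound in its domain → Principle A violation.

Principle A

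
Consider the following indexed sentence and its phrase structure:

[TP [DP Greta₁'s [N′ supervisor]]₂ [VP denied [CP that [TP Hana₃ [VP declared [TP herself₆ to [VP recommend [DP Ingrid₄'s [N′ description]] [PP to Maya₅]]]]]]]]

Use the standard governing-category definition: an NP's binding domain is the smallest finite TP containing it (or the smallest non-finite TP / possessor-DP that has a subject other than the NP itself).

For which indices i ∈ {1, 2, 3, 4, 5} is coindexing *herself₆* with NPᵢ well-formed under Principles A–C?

*herself* is an anaphor, so Principle A applies: it must be bound in its binding domain.
Binding domain of *herself₆*: the embedded TP, whose subject is Hana₃.
*Greta₁* does not c-command the anaphor → cannot bind it.
*[Greta₁'s supervisor]₂* c-commands the anaphor but is outside its binding domain → cannot satisfy Principle A.
*Hana₃* c-commands the anaphor within its binding domain → licit binder.
*Ingrid₄* does not c-command the anaphor → cannot bind it.
*Maya₅* does not c-command the anaphor → cannot bind it.

{3}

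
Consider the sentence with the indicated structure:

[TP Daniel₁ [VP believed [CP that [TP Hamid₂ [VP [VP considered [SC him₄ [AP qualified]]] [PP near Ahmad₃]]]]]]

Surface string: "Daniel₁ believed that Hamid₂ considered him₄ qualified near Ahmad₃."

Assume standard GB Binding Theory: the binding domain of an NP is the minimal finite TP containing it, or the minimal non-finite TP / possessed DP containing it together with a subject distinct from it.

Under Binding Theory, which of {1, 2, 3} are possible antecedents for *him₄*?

{1, 3}

*him* is a pronoun, so Principle B applies: it must be free in its binding domain.
Binding domain of *him₄*: the embedded TP, whose subject is Hamid₂.
*Daniel₁* c-commands the pronoun but from outside its binding domain, and is not c-commanded by it → coindexation permitted.
*Hamid₂* c-commands the pronoun within its binding domain → coindexation would violate Principle B.
*Ahmad₃* and the pronoun do not c-command one another → neither Principle B nor Principle C is at stake; coindexation permitted.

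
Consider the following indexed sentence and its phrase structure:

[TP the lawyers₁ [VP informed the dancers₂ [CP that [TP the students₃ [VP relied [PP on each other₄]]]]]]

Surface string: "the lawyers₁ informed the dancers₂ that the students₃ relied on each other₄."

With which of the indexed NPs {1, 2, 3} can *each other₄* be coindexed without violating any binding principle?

{3}

*each other* is an anaphor, so Principle A applies: it must be bound in its binding domain.
Binding domain of *each other₄*: the embedded TP, whose subject is the students₃.
*the lawyers₁* c-commands the anaphor but is outside its binding domain → cannot satisfy Principle A.
*the dancers₂* c-commands the anaphor but is outside its binding domain → cannot satisfy Principle A.
*the students₃* c-commands the anaphor within its binding domain → licit binder.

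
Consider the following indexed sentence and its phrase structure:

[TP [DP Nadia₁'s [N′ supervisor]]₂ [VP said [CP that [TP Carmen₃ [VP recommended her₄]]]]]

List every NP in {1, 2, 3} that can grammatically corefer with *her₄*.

*her* is a pronoun, so Principle B applies: it must be free in its binding domain.
Binding domain of *her₄*: the embedded TP, whose subject is Carmen₃.
*Nadia₁* and the pronoun do not c-command one another → neither Principle B nor Principle C is at stake; coindexation permitted.
*[Nadia₁'s supervisor]₂* c-commands the pronoun but from outside its binding domain, and is not c-commanded by it → coindexation permitted.
*Carmen₃* c-commands the pronoun within its binding domain → coindexation would violate Principle B.

{1, 2}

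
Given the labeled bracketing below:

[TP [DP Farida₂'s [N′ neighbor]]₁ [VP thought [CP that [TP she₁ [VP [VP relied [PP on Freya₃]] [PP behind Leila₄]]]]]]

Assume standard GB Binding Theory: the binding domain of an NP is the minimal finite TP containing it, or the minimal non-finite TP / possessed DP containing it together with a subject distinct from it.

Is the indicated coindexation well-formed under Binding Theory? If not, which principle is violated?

The two coindexed NPs are *[Farida₂'s neighbor]₁* and *she₁*.
*she₁* is a pronoun; nothing c-commands it within its binding domain (the embedded TP.), so Principle B holds trivially.
*[Farida₂'s neighbor]₁* is an R-expression; *she₁* does not c-command it, and no other NP shares its index, so Principle C is satisfied.
All principles are respected.

grammatical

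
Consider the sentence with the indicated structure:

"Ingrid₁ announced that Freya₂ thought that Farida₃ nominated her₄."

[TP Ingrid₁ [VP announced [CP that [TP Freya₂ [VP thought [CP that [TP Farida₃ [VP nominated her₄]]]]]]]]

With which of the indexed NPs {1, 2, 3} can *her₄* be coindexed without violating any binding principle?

{1, 2}

*her* is a pronoun, so Principle B applies: it must be free in its binding domain.
Binding domain of *her₄*: the embedded TP, whose subject is Farida₃.
*Ingrid₁* c-commands the pronoun but from outside its binding domain, and is not c-commanded by it → coindexation permitted.
*Freya₂* c-commands the pronoun but from outside its binding domain, and is not c-commanded by it → coindexation permitted.
*Farida₃* c-commands the pronoun within its binding domain → coindexation would violate Principle B.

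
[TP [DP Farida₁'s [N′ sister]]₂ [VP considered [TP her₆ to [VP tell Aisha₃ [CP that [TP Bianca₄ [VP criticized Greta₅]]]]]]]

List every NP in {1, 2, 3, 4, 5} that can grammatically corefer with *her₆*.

{1}

*her* is a pronoun, so Principle B applies: it must be free in its binding domain.
Binding domain of *her₆*: the matrix TP, whose subject is [Farida₁'s sister]₂.
*Farida₁* and the pronoun do not c-command one another → neither Principle B nor Principle C is at stake; coindexation permitted.
*[Farida₁'s sister]₂* c-commands the pronoun within its binding domain → coindexation would violate Principle B.
*Aisha₃*: the pronoun c-commands this R-expression → coindexation would violate Principle C on *Aisha₃*.
*Bianca₄*: the pronoun c-commands this R-expression → coindexation would violate Principle C on *Bianca₄*.
*Greta₅*: the pronoun c-commands this R-expression → coindexation would violate Principle C on *Greta₅*.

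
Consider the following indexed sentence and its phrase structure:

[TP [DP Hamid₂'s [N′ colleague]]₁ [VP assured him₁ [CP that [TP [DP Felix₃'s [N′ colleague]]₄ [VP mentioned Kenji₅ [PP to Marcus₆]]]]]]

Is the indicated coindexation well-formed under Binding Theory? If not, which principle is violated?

Principle B

The two coindexed NPs are *[Hamid₂'s colleague]₁* and *him₁*.
*him₁* is a pronoun. Its binding domain is the matrix TP, whose subject is [Hamid₂'s colleague]₁.
*[Hamid₂'s colleague]₁* c-commands it within that domain and carries the same index.
The pronoun is locally bound → Principle B violation.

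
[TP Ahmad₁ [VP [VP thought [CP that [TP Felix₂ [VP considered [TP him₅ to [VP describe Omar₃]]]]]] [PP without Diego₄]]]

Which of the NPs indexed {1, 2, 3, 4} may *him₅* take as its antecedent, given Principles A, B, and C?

*him* is a pronoun, so Principle B applies: it must be free in its binding domain.
Binding domain of *him₅*: the embedded TP, whose subject is Felix₂.
*Ahmad₁* c-commands the pronoun but from outside its binding domain, and is not c-commanded by it → coindexation permitted.
*Felix₂* c-commands the pronoun within its binding domain → coindexation would violate Principle B.
*Omar₃*: the pronoun c-commands this R-expression → coindexation would violate Principle C on *Omar₃*.
*Diego₄* and the pronoun do not c-command one another → neither Principle B nor Principle C is at stake; coindexation permitted.

{1, 4}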